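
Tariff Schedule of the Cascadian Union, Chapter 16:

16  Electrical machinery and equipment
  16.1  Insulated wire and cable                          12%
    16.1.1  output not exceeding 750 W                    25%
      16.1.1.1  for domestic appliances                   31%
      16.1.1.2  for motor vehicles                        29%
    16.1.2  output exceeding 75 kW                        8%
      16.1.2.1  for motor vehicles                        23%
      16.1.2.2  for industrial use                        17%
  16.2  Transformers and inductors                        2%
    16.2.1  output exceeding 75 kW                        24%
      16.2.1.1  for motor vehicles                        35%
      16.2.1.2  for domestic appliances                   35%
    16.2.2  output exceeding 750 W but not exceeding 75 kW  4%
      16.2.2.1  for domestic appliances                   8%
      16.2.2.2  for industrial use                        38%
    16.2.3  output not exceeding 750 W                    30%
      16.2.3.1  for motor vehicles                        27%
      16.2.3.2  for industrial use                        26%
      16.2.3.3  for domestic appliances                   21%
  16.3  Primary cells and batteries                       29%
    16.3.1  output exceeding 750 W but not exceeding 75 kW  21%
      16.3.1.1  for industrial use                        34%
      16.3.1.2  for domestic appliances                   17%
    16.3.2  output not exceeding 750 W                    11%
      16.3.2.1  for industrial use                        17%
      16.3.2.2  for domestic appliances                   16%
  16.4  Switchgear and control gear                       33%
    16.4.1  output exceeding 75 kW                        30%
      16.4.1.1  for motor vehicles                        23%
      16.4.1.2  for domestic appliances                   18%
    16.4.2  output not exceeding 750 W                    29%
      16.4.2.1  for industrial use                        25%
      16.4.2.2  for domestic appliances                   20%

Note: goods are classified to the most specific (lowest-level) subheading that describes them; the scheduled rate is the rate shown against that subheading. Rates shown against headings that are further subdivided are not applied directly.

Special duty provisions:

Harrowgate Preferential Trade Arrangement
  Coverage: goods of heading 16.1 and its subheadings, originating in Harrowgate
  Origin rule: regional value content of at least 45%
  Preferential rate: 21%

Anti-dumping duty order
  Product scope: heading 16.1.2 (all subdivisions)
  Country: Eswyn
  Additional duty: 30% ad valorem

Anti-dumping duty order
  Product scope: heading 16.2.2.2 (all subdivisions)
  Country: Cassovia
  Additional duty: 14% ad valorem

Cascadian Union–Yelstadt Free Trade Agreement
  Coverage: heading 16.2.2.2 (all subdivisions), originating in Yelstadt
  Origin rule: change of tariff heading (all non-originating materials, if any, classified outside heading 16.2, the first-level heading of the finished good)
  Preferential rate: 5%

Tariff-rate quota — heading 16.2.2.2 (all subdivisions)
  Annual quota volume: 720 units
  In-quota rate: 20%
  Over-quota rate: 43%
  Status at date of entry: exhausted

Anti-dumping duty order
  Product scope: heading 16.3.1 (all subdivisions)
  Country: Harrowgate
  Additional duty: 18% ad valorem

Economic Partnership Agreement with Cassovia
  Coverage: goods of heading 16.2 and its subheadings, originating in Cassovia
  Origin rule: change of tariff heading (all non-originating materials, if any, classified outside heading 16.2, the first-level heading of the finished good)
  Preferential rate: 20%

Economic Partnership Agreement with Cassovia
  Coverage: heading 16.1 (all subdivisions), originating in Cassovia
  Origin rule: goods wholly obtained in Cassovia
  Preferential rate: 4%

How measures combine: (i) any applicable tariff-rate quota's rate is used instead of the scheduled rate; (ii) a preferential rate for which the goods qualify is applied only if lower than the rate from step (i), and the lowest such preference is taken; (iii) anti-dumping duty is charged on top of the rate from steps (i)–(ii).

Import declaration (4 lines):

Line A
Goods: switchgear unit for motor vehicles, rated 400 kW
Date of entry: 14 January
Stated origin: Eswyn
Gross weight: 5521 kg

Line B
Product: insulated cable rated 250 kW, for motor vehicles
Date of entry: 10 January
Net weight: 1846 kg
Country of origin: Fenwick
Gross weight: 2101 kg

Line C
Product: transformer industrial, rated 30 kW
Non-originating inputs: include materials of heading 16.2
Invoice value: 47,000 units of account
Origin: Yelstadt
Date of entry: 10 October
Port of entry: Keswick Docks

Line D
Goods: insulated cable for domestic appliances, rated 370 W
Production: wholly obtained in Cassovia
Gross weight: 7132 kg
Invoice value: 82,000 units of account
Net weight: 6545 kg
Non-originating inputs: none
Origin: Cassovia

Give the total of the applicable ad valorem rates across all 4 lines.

Line A: switchgear unit → 16.4; rated 400 kW → 16.4.1; for motor vehicles → 16.4.1.1. Scheduled 23%. No special measure applies. → 23%.
Line B: insulated cable → 16.1; rated 250 kW → 16.1.2; for motor vehicles → 16.1.2.1. Scheduled 23%. No special measure applies. → 23%.
Line C: transformer → 16.2; rated 30 kW → 16.2.2; industrial → 16.2.2.2. Scheduled 38%. quota on 16.2.2.2 exhausted → over-quota 43%; Yelstadt agreement on 16.2.2.2: CTH not met. → 43%.
Line D: insulated cable → 16.1; rated 370 W → 16.1.1; for domestic appliances → 16.1.1.1. Scheduled 31%. Cassovia agreement on 16.2: 16.1.1.1 not covered; Cassovia agreement on 16.1: wholly obtained → 4% available; preferential 4%. → 4%.
Sum: 23% + 23% + 43% + 4% = 93%.

93%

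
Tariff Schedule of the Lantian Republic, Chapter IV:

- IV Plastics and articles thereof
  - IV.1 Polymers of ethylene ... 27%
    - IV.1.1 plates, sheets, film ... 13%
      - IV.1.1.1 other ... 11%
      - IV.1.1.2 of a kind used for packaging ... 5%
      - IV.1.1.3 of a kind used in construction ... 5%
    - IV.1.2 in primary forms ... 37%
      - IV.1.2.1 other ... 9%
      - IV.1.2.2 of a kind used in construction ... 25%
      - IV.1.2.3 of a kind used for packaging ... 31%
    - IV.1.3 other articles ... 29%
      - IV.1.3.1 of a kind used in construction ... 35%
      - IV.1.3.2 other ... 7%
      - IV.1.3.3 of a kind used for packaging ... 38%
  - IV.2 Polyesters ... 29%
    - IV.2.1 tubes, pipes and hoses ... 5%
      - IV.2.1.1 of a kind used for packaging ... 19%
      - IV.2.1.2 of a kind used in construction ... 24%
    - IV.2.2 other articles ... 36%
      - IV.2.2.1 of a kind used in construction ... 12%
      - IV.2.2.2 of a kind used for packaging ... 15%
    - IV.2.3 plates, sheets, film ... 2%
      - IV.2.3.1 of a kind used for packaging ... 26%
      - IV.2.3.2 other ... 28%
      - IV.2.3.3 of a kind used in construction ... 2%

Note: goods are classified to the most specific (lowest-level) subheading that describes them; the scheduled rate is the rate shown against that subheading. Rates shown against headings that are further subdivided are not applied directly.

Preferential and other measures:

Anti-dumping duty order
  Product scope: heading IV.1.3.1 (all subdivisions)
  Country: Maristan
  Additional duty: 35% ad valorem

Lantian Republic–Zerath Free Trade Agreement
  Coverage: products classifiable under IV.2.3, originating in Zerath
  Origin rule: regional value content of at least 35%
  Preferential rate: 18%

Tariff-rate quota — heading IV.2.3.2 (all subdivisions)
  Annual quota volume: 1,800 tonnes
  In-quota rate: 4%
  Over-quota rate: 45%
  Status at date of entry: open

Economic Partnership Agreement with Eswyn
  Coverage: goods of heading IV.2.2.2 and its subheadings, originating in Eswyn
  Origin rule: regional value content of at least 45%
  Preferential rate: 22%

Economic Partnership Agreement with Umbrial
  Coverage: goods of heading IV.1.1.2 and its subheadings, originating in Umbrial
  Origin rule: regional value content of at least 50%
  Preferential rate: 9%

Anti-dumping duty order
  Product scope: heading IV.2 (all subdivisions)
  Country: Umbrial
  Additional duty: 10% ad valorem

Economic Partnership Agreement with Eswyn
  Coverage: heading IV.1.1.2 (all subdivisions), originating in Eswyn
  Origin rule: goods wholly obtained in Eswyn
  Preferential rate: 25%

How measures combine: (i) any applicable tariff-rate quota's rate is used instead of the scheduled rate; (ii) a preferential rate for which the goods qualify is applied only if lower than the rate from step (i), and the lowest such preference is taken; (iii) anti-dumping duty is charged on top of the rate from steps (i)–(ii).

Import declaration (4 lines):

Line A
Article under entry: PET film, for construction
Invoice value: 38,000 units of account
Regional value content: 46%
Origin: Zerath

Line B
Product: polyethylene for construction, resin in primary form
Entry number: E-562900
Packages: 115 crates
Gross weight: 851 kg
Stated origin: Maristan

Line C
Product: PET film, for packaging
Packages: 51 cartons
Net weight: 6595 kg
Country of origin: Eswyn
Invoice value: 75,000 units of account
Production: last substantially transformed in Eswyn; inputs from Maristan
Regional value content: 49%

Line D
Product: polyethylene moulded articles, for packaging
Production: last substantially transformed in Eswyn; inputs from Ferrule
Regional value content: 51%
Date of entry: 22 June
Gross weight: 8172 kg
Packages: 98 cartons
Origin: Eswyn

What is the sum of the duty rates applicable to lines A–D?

91%

Line A: PET → IV.2; film → IV.2.3; for construction → IV.2.3.3. Scheduled 2%. Zerath agreement on IV.2.3: RVC ≥ 35% → 18% available; preference 18% not lower than 2% → no reduction. → 2%.
Line B: polyethylene → IV.1; resin in primary form → IV.1.2; for construction → IV.1.2.2. Scheduled 25%. No special measure applies. → 25%.
Line C: PET → IV.2; film → IV.2.3; for packaging → IV.2.3.1. Scheduled 26%. Eswyn agreement on IV.2.2.2: IV.2.3.1 not covered; Eswyn agreement on IV.1.1.2: IV.2.3.1 not covered. → 26%.
Line D: polyethylene → IV.1; moulded articles → IV.1.3; for packaging → IV.1.3.3. Scheduled 38%. Eswyn agreement on IV.2.2.2: IV.1.3.3 not covered; Eswyn agreement on IV.1.1.2: IV.1.3.3 not covered. → 38%.
Sum: 2% + 25% + 26% + 38% = 91%.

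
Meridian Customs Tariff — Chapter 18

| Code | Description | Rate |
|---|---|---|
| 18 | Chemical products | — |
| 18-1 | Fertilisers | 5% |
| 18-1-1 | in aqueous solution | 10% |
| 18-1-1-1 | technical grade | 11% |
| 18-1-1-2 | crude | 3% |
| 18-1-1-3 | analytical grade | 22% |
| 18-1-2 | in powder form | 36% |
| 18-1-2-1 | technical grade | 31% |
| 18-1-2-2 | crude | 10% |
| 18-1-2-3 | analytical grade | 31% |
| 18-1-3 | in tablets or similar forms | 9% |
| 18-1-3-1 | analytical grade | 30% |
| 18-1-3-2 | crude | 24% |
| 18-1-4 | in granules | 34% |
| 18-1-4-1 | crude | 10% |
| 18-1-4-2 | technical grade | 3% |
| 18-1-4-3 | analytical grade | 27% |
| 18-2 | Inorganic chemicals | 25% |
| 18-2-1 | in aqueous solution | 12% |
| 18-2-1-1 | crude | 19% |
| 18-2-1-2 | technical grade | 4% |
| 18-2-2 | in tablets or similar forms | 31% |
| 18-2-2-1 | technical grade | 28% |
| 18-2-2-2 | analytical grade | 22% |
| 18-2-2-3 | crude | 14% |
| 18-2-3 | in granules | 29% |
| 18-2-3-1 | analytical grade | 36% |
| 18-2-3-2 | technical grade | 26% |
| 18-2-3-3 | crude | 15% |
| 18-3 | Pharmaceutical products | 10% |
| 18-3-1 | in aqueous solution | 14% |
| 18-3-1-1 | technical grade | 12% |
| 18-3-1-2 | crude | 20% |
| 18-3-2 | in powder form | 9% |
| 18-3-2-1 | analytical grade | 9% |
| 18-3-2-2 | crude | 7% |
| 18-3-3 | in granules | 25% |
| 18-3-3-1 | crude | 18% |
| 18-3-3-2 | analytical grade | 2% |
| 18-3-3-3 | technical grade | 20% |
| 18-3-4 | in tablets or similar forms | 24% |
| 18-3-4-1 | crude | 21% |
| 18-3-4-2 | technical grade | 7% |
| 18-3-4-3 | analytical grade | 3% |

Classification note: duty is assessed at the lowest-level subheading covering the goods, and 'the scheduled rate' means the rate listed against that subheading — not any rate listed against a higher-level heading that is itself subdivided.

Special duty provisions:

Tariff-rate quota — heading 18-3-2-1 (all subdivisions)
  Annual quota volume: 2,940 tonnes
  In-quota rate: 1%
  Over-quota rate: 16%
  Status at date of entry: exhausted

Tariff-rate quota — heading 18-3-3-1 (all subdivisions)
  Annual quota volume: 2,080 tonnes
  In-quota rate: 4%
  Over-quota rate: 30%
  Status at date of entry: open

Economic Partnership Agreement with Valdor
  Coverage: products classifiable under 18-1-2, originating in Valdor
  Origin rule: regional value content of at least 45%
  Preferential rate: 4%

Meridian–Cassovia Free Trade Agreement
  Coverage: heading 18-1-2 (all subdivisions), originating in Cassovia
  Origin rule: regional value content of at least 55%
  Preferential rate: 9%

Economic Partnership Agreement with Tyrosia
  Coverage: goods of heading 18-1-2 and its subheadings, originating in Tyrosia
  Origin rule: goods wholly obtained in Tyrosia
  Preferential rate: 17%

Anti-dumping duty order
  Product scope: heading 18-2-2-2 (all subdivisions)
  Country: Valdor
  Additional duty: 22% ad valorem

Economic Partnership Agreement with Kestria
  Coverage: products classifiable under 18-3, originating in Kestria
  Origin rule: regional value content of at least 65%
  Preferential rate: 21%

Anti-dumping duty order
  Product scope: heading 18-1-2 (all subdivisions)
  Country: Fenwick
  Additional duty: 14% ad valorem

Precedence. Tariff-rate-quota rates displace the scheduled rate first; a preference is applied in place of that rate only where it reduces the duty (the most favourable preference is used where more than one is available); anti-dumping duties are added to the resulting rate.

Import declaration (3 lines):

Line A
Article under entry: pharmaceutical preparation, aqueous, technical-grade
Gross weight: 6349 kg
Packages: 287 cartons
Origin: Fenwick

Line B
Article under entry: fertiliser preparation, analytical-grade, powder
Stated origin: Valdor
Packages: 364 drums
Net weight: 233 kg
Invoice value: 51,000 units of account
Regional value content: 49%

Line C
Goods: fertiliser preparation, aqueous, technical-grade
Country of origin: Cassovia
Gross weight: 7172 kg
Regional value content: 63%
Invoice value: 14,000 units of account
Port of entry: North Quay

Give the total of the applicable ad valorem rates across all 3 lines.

Line A: pharmaceutical → 18-3; aqueous → 18-3-1; technical-grade → 18-3-1-1. Scheduled 12%. No special measure applies. → 12%.
Line B: fertiliser → 18-1; powder → 18-1-2; analytical-grade → 18-1-2-3. Scheduled 31%. Valdor agreement on 18-1-2: RVC ≥ 45% → 4% available; preferential 4%. → 4%.
Line C: fertiliser → 18-1; aqueous → 18-1-1; technical-grade → 18-1-1-1. Scheduled 11%. Cassovia agreement on 18-1-2: 18-1-1-1 not covered. → 11%.
Sum: 12% + 4% + 11% = 27%.

27%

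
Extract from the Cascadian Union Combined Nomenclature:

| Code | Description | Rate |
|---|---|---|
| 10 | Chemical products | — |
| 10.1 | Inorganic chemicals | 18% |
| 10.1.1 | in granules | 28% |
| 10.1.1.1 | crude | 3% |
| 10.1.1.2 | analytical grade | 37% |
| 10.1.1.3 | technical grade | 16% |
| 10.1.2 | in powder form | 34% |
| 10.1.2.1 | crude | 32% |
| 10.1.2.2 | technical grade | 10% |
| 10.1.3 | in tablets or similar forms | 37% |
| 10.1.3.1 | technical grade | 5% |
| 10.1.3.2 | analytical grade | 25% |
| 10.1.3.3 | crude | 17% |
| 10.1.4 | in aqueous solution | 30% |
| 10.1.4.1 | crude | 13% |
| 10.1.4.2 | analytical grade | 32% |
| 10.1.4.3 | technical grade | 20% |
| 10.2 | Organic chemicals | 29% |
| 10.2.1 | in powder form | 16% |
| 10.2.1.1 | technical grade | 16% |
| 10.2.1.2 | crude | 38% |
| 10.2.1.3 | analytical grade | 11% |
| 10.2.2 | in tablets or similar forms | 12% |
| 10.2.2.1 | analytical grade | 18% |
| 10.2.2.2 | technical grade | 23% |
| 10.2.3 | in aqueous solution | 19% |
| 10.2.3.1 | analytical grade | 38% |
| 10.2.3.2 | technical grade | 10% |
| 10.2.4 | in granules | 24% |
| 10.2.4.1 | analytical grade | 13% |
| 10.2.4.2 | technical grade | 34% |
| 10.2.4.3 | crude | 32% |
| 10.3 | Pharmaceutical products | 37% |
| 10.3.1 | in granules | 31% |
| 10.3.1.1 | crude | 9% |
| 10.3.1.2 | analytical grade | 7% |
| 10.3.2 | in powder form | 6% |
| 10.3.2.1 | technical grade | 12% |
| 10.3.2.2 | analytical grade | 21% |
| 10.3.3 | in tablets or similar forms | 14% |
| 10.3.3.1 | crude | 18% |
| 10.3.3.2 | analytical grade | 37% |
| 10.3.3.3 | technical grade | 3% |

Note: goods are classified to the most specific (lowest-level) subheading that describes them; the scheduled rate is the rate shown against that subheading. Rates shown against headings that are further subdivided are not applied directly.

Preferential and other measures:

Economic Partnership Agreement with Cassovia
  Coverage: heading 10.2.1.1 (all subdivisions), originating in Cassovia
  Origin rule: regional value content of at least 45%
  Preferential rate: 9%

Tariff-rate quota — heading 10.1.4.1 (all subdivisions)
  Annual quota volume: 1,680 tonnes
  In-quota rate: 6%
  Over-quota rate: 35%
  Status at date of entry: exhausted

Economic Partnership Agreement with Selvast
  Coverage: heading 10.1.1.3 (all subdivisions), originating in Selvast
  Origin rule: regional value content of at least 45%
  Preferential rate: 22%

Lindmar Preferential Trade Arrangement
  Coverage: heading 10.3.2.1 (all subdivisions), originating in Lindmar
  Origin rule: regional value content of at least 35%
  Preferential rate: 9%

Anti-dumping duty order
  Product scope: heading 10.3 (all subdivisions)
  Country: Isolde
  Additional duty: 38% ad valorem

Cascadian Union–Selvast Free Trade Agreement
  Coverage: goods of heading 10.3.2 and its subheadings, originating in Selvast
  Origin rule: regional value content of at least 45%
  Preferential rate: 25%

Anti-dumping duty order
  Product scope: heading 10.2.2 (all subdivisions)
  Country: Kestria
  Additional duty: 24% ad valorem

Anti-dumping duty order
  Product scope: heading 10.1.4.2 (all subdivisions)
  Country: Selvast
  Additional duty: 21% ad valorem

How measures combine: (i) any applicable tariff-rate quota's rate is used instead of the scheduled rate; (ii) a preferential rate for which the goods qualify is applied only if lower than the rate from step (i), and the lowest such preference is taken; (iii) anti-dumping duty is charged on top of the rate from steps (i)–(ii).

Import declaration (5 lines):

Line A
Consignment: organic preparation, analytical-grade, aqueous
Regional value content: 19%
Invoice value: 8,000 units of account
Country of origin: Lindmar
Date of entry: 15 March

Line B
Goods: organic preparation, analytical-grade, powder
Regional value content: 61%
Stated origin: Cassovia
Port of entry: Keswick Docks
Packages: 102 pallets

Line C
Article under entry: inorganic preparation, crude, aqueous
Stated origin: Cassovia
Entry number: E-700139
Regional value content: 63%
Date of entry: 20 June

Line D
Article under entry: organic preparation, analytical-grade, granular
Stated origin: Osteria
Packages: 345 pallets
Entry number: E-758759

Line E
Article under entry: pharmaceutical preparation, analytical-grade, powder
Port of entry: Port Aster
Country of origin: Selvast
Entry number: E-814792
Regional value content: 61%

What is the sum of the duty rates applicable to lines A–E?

Line A: organic → 10.2; aqueous → 10.2.3; analytical-grade → 10.2.3.1. Scheduled 38%. Lindmar agreement on 10.3.2.1: 10.2.3.1 not covered. → 38%.
Line B: organic → 10.2; powder → 10.2.1; analytical-grade → 10.2.1.3. Scheduled 11%. Cassovia agreement on 10.2.1.1: 10.2.1.3 not covered. → 11%.
Line C: inorganic → 10.1; aqueous → 10.1.4; crude → 10.1.4.1. Scheduled 13%. quota on 10.1.4.1 exhausted → over-quota 35%; Cassovia agreement on 10.2.1.1: 10.1.4.1 not covered. → 35%.
Line D: organic → 10.2; granular → 10.2.4; analytical-grade → 10.2.4.1. Scheduled 13%. No special measure applies. → 13%.
Line E: pharmaceutical → 10.3; powder → 10.3.2; analytical-grade → 10.3.2.2. Scheduled 21%. Selvast agreement on 10.1.1.3: 10.3.2.2 not covered; Selvast agreement on 10.3.2: RVC ≥ 45% → 25% available; preference 25% not lower than 21% → no reduction. → 21%.
Sum: 38% + 11% + 35% + 13% + 21% = 118%.

118%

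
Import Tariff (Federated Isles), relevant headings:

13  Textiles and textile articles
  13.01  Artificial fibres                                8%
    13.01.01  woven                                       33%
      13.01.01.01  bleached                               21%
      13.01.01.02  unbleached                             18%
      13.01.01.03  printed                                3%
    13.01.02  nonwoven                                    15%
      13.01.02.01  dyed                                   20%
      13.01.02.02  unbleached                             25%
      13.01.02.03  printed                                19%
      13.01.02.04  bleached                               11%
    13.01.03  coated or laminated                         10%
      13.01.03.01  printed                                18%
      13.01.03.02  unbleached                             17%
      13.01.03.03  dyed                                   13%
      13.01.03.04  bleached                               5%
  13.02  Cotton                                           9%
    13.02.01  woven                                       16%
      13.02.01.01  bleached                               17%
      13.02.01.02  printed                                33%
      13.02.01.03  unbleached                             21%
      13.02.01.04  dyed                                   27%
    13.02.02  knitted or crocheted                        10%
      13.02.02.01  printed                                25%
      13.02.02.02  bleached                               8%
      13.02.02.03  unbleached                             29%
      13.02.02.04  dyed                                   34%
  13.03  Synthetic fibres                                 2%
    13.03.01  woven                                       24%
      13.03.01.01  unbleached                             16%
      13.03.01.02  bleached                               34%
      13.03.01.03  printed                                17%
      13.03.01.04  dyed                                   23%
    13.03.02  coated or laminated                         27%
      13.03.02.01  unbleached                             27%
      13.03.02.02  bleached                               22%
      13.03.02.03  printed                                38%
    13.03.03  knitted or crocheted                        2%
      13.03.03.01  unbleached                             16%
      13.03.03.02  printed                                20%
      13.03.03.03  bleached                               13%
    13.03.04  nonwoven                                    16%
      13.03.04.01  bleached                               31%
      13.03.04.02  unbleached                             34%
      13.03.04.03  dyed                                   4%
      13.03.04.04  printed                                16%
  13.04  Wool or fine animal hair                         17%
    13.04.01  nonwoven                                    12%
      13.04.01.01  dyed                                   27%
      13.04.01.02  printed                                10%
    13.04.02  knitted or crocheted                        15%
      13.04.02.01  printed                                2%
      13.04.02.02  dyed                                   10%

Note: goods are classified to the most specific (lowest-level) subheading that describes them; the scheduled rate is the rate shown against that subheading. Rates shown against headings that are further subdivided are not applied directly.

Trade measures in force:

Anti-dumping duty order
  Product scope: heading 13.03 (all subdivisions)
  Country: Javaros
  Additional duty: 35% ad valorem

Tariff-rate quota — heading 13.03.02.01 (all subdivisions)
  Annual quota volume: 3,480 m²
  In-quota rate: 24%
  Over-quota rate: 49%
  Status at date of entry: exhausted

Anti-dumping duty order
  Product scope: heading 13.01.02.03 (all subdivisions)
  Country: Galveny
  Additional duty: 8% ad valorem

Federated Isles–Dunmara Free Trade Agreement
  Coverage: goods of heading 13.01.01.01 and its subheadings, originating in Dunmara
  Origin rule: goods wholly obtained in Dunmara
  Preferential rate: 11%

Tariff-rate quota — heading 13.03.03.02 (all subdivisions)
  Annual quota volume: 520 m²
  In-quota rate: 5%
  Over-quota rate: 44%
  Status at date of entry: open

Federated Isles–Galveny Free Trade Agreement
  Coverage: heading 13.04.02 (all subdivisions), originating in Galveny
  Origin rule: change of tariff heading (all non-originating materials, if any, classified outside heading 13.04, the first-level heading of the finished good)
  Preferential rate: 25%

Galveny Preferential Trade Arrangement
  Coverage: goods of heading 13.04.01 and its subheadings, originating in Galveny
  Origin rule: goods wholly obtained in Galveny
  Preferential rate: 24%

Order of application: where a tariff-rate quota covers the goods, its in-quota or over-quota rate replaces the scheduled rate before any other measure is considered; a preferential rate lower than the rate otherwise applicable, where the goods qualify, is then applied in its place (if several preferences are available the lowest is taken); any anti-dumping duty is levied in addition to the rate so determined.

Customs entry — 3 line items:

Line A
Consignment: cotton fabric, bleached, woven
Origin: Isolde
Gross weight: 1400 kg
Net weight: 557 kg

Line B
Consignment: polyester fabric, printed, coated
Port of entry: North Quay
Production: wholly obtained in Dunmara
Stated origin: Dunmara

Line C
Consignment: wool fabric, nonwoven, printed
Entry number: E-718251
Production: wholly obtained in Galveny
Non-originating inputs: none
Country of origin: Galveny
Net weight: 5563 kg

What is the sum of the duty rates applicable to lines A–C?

65%

Line A: cotton → 13.02; woven → 13.02.01; bleached → 13.02.01.01. Scheduled 17%. No special measure applies. → 17%.
Line B: polyester → 13.03; coated → 13.03.02; printed → 13.03.02.03. Scheduled 38%. Dunmara agreement on 13.01.01.01: 13.03.02.03 not covered. → 38%.
Line C: wool → 13.04; nonwoven → 13.04.01; printed → 13.04.01.02. Scheduled 10%. Galveny agreement on 13.04.02: 13.04.01.02 not covered; Galveny agreement on 13.04.01: wholly obtained → 24% available; preference 24% not lower than 10% → no reduction. → 10%.
Sum: 17% + 38% + 10% = 65%.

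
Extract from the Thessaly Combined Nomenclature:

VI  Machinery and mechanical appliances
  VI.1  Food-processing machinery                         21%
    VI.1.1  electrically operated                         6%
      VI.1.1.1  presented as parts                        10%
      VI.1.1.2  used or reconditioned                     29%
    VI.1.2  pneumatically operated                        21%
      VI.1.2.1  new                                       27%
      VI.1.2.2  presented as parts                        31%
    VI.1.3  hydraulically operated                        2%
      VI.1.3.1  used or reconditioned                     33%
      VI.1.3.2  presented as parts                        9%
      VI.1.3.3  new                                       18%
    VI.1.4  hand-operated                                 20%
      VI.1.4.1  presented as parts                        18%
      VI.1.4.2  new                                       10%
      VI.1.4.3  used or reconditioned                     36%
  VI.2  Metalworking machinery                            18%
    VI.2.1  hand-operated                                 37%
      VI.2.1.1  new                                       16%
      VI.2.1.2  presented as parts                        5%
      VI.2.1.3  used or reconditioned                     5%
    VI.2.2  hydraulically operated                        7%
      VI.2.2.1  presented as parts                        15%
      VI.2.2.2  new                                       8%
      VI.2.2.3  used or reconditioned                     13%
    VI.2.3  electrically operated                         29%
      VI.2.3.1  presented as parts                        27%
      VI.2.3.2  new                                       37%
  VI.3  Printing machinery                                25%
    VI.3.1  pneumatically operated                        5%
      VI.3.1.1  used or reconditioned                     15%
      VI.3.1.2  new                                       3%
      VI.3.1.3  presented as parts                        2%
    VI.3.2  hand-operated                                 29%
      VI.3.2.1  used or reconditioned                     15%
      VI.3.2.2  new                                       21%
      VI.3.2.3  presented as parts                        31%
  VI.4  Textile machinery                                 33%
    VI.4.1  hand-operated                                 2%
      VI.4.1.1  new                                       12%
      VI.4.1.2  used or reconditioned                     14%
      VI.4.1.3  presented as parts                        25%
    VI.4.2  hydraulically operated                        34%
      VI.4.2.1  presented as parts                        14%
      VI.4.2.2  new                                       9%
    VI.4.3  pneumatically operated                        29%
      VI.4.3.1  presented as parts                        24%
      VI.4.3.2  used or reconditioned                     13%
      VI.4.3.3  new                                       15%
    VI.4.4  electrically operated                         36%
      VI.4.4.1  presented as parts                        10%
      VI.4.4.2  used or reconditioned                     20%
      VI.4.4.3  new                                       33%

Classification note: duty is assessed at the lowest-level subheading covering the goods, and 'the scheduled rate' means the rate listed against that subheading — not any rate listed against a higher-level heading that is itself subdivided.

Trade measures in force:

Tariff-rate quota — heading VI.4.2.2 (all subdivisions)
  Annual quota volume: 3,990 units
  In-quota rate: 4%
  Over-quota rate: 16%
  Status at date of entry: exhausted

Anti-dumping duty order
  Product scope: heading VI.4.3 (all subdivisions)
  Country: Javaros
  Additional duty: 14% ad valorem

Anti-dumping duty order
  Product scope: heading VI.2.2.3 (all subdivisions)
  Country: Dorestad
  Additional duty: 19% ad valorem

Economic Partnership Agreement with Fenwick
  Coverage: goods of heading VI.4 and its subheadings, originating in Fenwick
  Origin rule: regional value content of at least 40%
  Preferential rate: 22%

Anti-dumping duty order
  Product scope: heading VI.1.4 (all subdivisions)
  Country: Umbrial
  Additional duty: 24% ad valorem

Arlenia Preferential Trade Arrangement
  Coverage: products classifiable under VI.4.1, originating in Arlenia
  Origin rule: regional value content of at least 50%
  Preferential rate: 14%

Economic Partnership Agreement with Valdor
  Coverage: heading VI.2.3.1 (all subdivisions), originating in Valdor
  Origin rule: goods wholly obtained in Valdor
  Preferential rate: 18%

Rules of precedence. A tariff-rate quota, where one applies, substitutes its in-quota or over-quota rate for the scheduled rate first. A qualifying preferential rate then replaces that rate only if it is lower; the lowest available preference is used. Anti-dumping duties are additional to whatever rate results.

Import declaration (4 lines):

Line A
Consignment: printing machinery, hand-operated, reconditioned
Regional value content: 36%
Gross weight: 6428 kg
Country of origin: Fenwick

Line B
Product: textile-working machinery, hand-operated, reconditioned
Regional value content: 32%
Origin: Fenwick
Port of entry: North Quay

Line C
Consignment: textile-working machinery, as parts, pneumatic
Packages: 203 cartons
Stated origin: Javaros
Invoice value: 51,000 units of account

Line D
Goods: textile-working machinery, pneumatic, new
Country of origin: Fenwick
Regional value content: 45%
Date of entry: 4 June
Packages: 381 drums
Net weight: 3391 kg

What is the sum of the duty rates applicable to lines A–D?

82%

Line A: printing → VI.3; hand-operated → VI.3.2; reconditioned → VI.3.2.1. Scheduled 15%. Fenwick agreement on VI.4: VI.3.2.1 not covered. → 15%.
Line B: textile-working → VI.4; hand-operated → VI.4.1; reconditioned → VI.4.1.2. Scheduled 14%. Fenwick agreement on VI.4: RVC < 40%. → 14%.
Line C: textile-working → VI.4; pneumatic → VI.4.3; as parts → VI.4.3.1. Scheduled 24%. anti-dumping (Javaros, VI.4.3): +14%; total 24% + 14% = 38%. → 38%.
Line D: textile-working → VI.4; pneumatic → VI.4.3; new → VI.4.3.3. Scheduled 15%. Fenwick agreement on VI.4: RVC ≥ 40% → 22% available; preference 22% not lower than 15% → no reduction. → 15%.
Sum: 15% + 14% + 38% + 15% = 82%.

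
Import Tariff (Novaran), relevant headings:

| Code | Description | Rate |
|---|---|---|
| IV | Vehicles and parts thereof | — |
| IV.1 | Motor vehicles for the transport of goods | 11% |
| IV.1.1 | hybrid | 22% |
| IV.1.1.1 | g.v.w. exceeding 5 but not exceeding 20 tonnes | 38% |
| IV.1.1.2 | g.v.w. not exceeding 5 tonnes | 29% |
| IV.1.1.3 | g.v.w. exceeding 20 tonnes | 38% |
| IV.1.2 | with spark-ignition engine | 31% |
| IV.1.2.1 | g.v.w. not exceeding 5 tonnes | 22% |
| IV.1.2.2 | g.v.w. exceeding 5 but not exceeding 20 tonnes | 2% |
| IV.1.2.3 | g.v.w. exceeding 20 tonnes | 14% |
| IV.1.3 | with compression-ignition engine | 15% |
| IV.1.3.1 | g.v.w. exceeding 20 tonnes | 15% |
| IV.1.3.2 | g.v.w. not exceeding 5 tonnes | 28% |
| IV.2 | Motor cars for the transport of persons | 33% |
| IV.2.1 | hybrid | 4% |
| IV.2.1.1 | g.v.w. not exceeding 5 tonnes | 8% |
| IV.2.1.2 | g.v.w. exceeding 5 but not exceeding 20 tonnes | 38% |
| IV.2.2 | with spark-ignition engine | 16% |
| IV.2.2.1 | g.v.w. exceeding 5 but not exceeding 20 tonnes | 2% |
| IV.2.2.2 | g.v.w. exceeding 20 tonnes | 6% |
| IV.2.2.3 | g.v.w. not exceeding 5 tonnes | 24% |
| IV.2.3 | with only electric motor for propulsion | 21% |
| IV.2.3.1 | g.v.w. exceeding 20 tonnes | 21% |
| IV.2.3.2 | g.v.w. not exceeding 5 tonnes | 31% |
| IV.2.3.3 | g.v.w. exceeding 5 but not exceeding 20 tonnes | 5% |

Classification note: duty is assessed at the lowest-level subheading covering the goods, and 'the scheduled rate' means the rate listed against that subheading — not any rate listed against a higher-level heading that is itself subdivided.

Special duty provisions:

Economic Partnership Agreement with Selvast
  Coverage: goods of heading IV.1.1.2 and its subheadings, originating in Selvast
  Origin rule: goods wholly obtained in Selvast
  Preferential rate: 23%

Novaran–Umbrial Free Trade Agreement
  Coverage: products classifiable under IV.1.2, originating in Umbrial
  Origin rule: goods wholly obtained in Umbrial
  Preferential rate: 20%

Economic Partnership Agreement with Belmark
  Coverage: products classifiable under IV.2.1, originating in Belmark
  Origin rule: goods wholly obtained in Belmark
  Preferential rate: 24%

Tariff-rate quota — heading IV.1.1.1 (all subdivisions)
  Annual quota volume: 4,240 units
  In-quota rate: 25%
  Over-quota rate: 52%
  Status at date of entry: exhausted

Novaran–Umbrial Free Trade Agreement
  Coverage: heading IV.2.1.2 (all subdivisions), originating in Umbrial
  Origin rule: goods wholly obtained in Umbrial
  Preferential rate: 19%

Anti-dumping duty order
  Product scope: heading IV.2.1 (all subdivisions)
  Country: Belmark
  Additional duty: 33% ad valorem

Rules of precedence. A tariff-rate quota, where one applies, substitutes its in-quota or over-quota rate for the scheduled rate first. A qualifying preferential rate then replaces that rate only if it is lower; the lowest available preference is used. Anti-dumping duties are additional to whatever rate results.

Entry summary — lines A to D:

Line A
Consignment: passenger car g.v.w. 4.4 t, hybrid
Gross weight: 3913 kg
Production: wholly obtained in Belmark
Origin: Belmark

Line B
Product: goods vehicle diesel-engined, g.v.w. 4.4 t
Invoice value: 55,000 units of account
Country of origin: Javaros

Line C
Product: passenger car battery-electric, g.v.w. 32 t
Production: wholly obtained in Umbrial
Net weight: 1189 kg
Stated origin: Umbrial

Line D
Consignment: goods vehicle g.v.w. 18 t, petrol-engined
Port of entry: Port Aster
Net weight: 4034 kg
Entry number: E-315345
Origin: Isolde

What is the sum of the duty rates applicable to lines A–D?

Line A: passenger car → IV.2; hybrid → IV.2.1; g.v.w. 4.4 t → IV.2.1.1. Scheduled 8%. Belmark agreement on IV.2.1: wholly obtained → 24% available; preference 24% not lower than 8% → no reduction; anti-dumping (Belmark, IV.2.1): +33%; total 8% + 33% = 41%. → 41%.
Line B: goods vehicle → IV.1; diesel-engined → IV.1.3; g.v.w. 4.4 t → IV.1.3.2. Scheduled 28%. No special measure applies. → 28%.
Line C: passenger car → IV.2; battery-electric → IV.2.3; g.v.w. 32 t → IV.2.3.1. Scheduled 21%. Umbrial agreement on IV.1.2: IV.2.3.1 not covered; Umbrial agreement on IV.2.1.2: IV.2.3.1 not covered. → 21%.
Line D: goods vehicle → IV.1; petrol-engined → IV.1.2; g.v.w. 18 t → IV.1.2.2. Scheduled 2%. No special measure applies. → 2%.
Sum: 41% + 28% + 21% + 2% = 92%.

92%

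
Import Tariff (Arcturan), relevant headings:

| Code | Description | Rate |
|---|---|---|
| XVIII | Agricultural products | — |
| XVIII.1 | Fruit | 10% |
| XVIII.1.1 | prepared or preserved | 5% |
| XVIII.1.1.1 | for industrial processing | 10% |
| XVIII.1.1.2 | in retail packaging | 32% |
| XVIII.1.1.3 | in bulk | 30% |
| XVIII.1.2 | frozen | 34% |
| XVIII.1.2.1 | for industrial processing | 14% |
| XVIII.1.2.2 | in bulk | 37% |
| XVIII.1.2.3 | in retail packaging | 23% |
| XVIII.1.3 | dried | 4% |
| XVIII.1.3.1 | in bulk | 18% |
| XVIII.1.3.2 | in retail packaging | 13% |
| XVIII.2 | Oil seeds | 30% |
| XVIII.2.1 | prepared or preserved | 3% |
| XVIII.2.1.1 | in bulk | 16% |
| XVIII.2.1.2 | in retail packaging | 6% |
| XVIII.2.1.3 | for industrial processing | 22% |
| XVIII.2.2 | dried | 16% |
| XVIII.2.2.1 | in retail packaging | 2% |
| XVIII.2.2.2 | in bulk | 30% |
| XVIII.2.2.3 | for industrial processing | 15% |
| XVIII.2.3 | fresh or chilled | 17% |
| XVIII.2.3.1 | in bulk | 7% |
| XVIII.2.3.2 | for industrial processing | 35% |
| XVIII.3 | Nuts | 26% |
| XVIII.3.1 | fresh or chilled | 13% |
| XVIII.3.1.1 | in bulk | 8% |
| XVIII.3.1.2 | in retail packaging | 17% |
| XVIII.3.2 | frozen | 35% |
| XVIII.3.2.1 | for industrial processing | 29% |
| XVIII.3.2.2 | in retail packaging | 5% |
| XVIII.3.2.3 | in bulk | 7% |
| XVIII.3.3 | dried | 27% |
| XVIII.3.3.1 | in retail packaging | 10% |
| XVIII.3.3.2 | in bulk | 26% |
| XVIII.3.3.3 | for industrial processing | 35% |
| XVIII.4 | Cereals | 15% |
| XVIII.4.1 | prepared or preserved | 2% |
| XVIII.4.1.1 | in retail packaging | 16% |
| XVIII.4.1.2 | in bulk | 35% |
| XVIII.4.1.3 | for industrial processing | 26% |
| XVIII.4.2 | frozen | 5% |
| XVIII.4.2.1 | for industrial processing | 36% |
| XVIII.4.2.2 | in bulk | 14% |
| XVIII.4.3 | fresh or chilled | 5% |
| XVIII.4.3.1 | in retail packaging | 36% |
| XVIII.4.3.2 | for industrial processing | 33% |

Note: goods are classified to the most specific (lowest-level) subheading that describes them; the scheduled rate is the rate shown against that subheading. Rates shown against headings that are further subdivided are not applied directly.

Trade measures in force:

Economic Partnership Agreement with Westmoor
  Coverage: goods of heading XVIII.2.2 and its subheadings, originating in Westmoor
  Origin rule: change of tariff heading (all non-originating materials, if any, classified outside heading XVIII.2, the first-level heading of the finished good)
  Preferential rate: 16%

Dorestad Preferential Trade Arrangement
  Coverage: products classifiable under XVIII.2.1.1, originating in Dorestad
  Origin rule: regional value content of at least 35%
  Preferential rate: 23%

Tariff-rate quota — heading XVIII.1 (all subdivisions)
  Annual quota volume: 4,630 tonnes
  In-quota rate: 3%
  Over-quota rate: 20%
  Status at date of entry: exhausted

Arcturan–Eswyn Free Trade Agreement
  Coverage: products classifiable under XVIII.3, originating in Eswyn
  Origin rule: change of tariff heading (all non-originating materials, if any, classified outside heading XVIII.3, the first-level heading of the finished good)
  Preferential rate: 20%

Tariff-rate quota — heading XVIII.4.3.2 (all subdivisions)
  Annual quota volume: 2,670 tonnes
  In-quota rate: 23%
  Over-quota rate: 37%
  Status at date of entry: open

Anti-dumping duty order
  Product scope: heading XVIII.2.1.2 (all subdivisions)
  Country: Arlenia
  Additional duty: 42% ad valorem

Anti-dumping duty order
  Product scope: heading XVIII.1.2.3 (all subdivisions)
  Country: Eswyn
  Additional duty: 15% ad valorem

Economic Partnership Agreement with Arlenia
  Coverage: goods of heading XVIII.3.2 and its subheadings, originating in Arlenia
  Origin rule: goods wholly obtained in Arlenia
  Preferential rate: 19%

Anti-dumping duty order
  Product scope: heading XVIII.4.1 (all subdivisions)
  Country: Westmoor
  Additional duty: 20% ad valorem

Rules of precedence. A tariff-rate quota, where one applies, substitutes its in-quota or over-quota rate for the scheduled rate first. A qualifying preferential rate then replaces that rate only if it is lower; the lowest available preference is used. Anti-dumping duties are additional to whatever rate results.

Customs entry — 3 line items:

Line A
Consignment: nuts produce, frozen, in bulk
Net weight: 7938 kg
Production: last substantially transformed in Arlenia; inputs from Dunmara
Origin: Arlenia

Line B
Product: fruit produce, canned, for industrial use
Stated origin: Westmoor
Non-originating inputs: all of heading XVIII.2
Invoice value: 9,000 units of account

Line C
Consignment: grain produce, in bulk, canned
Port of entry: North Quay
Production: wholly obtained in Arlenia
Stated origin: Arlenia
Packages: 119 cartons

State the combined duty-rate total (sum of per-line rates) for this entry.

Line A: nuts → XVIII.3; frozen → XVIII.3.2; in bulk → XVIII.3.2.3. Scheduled 7%. Arlenia agreement on XVIII.3.2: not wholly obtained. → 7%.
Line B: fruit → XVIII.1; canned → XVIII.1.1; for industrial use → XVIII.1.1.1. Scheduled 10%. quota on XVIII.1 exhausted → over-quota 20%; Westmoor agreement on XVIII.2.2: XVIII.1.1.1 not covered. → 20%.
Line C: grain → XVIII.4; canned → XVIII.4.1; in bulk → XVIII.4.1.2. Scheduled 35%. Arlenia agreement on XVIII.3.2: XVIII.4.1.2 not covered. → 35%.
Sum: 7% + 20% + 35% = 62%.

62%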